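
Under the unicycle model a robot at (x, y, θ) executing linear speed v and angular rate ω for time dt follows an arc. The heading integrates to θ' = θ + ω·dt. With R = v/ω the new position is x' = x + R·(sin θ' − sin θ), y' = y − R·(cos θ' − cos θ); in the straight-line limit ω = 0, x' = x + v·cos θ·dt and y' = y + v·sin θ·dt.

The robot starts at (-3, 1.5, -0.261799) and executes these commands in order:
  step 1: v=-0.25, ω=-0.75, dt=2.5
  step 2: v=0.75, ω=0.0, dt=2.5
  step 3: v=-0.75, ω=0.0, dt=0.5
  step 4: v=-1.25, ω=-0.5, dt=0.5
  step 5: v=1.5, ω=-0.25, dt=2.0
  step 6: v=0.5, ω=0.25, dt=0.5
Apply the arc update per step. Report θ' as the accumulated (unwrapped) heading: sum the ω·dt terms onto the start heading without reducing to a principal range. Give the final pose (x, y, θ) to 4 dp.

(-6.4381, -0.2987, -2.7618)

step 1: θ'=-2.1368 (R=0.3333) → pose (-3.1951, 2.0007, -2.1368)
step 2: θ'=-2.1368 (straight) → pose (-4.2006, 0.4181, -2.1368)
step 3: θ'=-2.1368 (straight) → pose (-3.9995, 0.7347, -2.1368)
step 4: θ'=-2.3868 (R=2.5000) → pose (-3.6022, 1.2150, -2.3868)
step 5: θ'=-2.8868 (R=-6.0000) → pose (-6.2007, -0.2208, -2.8868)
step 6: θ'=-2.7618 (R=2.0000) → pose (-6.4381, -0.2987, -2.7618)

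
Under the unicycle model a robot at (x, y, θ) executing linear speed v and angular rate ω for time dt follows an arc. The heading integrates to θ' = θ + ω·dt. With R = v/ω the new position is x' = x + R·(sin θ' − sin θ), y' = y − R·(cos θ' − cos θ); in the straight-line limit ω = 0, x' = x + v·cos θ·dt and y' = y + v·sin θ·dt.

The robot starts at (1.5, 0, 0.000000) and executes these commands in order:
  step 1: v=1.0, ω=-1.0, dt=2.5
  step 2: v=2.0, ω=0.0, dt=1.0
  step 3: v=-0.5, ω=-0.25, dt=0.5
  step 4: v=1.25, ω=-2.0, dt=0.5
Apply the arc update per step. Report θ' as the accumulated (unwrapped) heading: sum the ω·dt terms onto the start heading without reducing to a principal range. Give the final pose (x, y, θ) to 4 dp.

(0.1061, -2.8713, -3.6250)

step 1: θ'=-2.5000 (R=-1.0000) → pose (2.0985, -1.8011, -2.5000)
step 2: θ'=-2.5000 (straight) → pose (0.4962, -2.9981, -2.5000)
step 3: θ'=-2.6250 (R=2.0000) → pose (0.7053, -2.8614, -2.6250)
step 4: θ'=-3.6250 (R=-0.6250) → pose (0.1061, -2.8713, -3.6250)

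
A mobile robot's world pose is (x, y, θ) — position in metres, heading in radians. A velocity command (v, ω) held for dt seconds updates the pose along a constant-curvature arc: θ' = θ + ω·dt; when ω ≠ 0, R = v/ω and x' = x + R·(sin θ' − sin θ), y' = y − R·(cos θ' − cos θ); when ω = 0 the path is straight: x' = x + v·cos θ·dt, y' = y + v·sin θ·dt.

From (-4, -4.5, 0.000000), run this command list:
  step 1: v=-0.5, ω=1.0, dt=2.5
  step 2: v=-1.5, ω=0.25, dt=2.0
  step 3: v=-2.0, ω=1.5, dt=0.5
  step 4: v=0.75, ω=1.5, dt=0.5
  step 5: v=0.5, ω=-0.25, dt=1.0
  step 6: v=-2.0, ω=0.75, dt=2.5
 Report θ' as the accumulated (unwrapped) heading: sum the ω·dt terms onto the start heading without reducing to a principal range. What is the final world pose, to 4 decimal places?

(-2.9395, -3.2603, 6.1250)

step 1: θ'=2.5000 (R=-0.5000) → pose (-4.2992, -5.4006, 2.5000)
step 2: θ'=3.0000 (R=-6.0000) → pose (-1.5551, -6.5337, 3.0000)
step 3: θ'=3.7500 (R=-1.3333) → pose (-0.6049, -6.3078, 3.7500)
step 4: θ'=4.5000 (R=0.5000) → pose (-0.8079, -6.6126, 4.5000)
step 5: θ'=4.2500 (R=-2.0000) → pose (-0.9729, -7.0832, 4.2500)
step 6: θ'=6.1250 (R=-2.6667) → pose (-2.9395, -3.2603, 6.1250)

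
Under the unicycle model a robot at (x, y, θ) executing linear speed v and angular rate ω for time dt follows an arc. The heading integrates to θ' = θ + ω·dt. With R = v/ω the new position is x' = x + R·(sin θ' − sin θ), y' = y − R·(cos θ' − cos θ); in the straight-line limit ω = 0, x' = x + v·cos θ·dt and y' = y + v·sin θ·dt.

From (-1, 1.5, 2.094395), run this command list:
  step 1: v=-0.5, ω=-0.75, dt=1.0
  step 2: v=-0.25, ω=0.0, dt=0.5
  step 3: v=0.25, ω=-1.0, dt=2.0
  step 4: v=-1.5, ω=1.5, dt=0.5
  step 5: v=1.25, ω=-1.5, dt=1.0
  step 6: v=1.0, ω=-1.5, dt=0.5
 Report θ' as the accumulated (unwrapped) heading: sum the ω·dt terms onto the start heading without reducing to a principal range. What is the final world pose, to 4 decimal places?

step 1: θ'=1.3444 (R=0.6667) → pose (-0.9277, 1.0170, 1.3444)
step 2: θ'=1.3444 (straight) → pose (-0.9558, 0.8952, 1.3444)
step 3: θ'=-0.6556 (R=-0.2500) → pose (-0.5597, 1.0373, -0.6556)
step 4: θ'=0.0944 (R=-1.0000) → pose (-1.2636, 1.2401, 0.0944)
step 5: θ'=-1.4056 (R=-0.8333) → pose (-0.3631, 0.5475, -1.4056)
step 6: θ'=-2.1556 (R=-0.6667) → pose (-0.4648, 0.0699, -2.1556)

(-0.4648, 0.0699, -2.1556)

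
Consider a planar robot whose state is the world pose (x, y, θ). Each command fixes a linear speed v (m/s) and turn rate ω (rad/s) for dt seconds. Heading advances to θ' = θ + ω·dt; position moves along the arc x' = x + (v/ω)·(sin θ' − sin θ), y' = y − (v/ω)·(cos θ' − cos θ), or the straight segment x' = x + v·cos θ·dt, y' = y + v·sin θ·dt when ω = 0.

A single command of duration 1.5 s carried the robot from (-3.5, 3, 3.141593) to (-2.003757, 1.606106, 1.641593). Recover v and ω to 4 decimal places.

Δθ = 1.641593 − 3.141593 = -1.500000
ω = Δθ/dt = -1.500000/1.5 = -1.0000
R = Δx/(sin θ' − sin θ) = 1.5000
v = R·ω = 1.5000·-1.0000 = -1.5000

v = -1.5000, ω = -1.0000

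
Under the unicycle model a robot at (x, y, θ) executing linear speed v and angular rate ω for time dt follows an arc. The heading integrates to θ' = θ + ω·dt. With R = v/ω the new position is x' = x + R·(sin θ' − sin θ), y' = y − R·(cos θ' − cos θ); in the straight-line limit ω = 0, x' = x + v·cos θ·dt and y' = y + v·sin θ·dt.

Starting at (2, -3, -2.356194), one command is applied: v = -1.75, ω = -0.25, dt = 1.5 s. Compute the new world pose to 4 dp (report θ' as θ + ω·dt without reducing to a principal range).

θ' = -2.3562 + -0.25·1.5 = -2.7312
R = v/ω = -1.75/-0.25 = 7.0000
x' = 2 + 7.0000·(sin -2.7312 − sin -2.3562) = 4.1569
y' = -3 − 7.0000·(cos -2.7312 − cos -2.3562) = -1.5310

(4.1569, -1.5310, -2.7312)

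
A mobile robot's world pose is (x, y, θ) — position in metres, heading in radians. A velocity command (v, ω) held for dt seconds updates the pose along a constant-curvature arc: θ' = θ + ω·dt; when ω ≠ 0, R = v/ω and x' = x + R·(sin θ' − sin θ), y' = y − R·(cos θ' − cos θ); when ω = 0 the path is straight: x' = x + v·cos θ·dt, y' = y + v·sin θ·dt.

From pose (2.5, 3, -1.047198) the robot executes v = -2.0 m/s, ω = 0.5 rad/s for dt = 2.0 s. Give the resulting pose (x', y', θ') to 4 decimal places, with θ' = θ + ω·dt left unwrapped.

θ' = -1.0472 + 0.5·2.0 = -0.0472
R = v/ω = -2.0/0.5 = -4.0000
x' = 2.5 + -4.0000·(sin -0.0472 − sin -1.0472) = -0.7754
y' = 3 − -4.0000·(cos -0.0472 − cos -1.0472) = 4.9955

(-0.7754, 4.9955, -0.0472)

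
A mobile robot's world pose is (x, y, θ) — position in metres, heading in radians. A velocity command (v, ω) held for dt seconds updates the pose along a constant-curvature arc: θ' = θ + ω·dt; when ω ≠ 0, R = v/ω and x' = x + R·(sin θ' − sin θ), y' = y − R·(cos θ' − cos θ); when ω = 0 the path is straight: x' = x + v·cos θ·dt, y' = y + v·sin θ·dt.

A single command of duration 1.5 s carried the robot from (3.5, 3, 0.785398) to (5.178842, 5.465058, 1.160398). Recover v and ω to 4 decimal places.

Δθ = 1.160398 − 0.785398 = 0.375000
ω = Δθ/dt = 0.375000/1.5 = 0.2500
R = −Δy/(cos θ' − cos θ) = 8.0000
v = R·ω = 8.0000·0.2500 = 2.0000

v = 2.0000, ω = 0.2500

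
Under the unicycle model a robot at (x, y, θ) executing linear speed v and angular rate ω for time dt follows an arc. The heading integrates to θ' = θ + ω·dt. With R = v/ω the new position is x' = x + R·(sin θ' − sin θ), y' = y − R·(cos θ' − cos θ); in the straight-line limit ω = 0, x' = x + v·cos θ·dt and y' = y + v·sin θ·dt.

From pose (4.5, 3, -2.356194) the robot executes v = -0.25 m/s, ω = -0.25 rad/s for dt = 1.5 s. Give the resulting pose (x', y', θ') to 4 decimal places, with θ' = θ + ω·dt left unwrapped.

θ' = -2.3562 + -0.25·1.5 = -2.7312
R = v/ω = -0.25/-0.25 = 1.0000
x' = 4.5 + 1.0000·(sin -2.7312 − sin -2.3562) = 4.8081
y' = 3 − 1.0000·(cos -2.7312 − cos -2.3562) = 3.2099

(4.8081, 3.2099, -2.7312)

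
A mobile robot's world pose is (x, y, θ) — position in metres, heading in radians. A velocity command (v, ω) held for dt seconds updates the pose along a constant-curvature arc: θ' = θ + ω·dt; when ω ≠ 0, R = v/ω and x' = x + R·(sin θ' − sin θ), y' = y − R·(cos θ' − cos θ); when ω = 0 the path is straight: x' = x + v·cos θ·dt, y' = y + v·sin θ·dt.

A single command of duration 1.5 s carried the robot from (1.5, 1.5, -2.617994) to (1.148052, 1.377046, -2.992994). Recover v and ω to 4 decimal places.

Δθ = -2.992994 − -2.617994 = -0.375000
ω = Δθ/dt = -0.375000/1.5 = -0.2500
R = Δx/(sin θ' − sin θ) = -1.0000
v = R·ω = -1.0000·-0.2500 = 0.2500

v = 0.2500, ω = -0.2500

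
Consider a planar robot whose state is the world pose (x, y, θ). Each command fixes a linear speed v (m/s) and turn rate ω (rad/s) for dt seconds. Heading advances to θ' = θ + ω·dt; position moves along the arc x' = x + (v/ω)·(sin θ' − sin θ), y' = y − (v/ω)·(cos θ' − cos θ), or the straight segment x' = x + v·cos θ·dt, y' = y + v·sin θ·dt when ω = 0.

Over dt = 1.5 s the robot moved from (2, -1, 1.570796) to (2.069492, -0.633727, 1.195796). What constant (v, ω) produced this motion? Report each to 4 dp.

v = 0.2500, ω = -0.2500

Δθ = 1.195796 − 1.570796 = -0.375000
ω = Δθ/dt = -0.375000/1.5 = -0.2500
R = −Δy/(cos θ' − cos θ) = -1.0000
v = R·ω = -1.0000·-0.2500 = 0.2500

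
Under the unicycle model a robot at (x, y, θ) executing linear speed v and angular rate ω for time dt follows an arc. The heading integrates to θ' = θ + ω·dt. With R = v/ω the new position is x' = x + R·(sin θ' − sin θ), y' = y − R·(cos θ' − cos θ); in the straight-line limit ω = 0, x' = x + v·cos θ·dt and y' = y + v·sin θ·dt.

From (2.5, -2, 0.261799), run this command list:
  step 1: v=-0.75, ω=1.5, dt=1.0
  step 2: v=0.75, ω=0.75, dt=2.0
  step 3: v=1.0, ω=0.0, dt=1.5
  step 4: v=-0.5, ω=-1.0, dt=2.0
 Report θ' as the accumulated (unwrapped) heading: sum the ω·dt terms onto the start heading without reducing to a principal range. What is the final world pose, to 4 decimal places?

(0.0839, -2.6033, 1.2618)

step 1: θ'=1.7618 (R=-0.5000) → pose (2.1385, -2.5779, 1.7618)
step 2: θ'=3.2618 (R=1.0000) → pose (1.0368, -1.7749, 3.2618)
step 3: θ'=3.2618 (straight) → pose (-0.4524, -1.9548, 3.2618)
step 4: θ'=1.2618 (R=0.5000) → pose (0.0839, -2.6033, 1.2618)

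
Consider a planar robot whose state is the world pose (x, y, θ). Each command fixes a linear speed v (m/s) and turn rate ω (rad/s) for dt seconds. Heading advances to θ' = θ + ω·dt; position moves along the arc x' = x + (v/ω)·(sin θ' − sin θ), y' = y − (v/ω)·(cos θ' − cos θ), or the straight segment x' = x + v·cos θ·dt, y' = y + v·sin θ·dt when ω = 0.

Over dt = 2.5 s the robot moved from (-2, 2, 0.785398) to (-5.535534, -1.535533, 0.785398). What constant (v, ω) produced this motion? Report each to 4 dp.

v = -2.0000, ω = 0.0000

Δθ = 0.785398 − 0.785398 = 0.000000
ω = Δθ/dt = 0.000000/2.5 = 0.0000
ω = 0 → v = (Δx·cos θ + Δy·sin θ)/dt = -2.0000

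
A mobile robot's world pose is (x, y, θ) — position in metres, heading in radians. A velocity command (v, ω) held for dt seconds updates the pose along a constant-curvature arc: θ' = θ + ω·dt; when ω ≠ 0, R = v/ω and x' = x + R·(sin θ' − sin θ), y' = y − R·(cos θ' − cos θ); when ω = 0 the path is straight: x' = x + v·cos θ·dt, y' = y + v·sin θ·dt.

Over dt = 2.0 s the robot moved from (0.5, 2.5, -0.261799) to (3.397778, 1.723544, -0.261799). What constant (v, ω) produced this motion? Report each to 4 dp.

Δθ = -0.261799 − -0.261799 = 0.000000
ω = Δθ/dt = 0.000000/2.0 = 0.0000
ω = 0 → v = (Δx·cos θ + Δy·sin θ)/dt = 1.5000

v = 1.5000, ω = 0.0000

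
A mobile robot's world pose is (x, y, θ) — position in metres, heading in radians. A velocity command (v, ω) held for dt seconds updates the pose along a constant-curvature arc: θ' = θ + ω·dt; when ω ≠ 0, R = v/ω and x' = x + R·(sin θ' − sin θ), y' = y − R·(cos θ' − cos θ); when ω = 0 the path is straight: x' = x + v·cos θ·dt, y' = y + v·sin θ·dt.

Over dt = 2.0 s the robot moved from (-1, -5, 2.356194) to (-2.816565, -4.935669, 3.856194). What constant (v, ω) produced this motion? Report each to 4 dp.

v = 1.0000, ω = 0.7500

Δθ = 3.856194 − 2.356194 = 1.500000
ω = Δθ/dt = 1.500000/2.0 = 0.7500
R = Δx/(sin θ' − sin θ) = 1.3333
v = R·ω = 1.3333·0.7500 = 1.0000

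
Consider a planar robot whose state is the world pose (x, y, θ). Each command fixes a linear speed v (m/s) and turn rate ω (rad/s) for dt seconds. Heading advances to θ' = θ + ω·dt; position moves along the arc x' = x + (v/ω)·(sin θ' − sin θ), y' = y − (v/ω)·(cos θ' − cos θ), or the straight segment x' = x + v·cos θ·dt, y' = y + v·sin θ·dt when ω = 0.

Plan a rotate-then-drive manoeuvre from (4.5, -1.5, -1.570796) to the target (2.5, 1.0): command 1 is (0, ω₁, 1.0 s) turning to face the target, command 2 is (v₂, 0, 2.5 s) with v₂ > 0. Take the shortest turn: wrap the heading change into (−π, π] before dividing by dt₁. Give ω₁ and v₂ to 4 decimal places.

ω₁ = -2.4669, v₂ = 1.2806

heading to target = atan2(1−-1.5, 2.5−4.5) = 2.2455
Δθ = wrap(2.2455 − -1.5708) = -2.4669; ω₁ = Δθ/dt₁ = -2.4669
distance = √((2.5−4.5)² + (1−-1.5)²) = 3.2016; v₂ = distance/dt₂ = 1.2806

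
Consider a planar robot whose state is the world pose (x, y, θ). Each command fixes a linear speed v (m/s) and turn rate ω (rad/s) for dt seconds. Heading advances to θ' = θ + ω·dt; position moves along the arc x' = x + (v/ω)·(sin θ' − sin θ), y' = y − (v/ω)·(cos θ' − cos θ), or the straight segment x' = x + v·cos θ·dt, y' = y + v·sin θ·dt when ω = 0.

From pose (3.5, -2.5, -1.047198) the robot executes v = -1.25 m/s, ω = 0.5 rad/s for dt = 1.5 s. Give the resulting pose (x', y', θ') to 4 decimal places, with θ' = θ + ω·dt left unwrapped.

(2.0670, -1.3596, -0.2972)

θ' = -1.0472 + 0.5·1.5 = -0.2972
R = v/ω = -1.25/0.5 = -2.5000
x' = 3.5 + -2.5000·(sin -0.2972 − sin -1.0472) = 2.0670
y' = -2.5 − -2.5000·(cos -0.2972 − cos -1.0472) = -1.3596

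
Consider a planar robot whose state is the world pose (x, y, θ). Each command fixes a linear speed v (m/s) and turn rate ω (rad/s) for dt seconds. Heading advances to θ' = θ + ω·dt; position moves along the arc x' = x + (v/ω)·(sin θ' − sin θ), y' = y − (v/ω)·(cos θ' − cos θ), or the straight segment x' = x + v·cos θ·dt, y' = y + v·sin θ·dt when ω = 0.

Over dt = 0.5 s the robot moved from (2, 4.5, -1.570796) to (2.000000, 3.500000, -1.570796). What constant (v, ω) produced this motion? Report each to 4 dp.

v = 2.0000, ω = 0.0000

Δθ = -1.570796 − -1.570796 = 0.000000
ω = Δθ/dt = 0.000000/0.5 = 0.0000
ω = 0 → v = (Δx·cos θ + Δy·sin θ)/dt = 2.0000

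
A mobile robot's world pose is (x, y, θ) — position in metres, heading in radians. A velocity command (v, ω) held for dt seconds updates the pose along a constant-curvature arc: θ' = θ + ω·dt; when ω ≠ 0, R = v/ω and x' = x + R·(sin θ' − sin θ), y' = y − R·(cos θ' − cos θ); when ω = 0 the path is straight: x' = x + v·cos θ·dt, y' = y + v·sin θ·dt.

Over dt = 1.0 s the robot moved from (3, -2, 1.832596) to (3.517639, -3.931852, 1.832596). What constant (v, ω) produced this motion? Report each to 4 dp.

Δθ = 1.832596 − 1.832596 = 0.000000
ω = Δθ/dt = 0.000000/1.0 = 0.0000
ω = 0 → v = (Δx·cos θ + Δy·sin θ)/dt = -2.0000

v = -2.0000, ω = 0.0000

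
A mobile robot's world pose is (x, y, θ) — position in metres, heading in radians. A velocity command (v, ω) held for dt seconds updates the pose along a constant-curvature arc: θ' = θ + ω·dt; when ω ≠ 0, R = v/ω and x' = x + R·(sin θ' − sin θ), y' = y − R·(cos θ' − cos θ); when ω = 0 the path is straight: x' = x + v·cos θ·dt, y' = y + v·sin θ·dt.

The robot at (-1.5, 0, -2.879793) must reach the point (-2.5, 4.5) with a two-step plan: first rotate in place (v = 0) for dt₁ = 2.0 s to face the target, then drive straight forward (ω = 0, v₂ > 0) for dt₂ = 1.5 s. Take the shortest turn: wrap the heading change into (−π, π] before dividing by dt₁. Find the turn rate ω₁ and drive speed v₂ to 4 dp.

ω₁ = -0.8070, v₂ = 3.0732

heading to target = atan2(4.5−0, -2.5−-1.5) = 1.7895
Δθ = wrap(1.7895 − -2.8798) = -1.6139; ω₁ = Δθ/dt₁ = -0.8070
distance = √((-2.5−-1.5)² + (4.5−0)²) = 4.6098; v₂ = distance/dt₂ = 3.0732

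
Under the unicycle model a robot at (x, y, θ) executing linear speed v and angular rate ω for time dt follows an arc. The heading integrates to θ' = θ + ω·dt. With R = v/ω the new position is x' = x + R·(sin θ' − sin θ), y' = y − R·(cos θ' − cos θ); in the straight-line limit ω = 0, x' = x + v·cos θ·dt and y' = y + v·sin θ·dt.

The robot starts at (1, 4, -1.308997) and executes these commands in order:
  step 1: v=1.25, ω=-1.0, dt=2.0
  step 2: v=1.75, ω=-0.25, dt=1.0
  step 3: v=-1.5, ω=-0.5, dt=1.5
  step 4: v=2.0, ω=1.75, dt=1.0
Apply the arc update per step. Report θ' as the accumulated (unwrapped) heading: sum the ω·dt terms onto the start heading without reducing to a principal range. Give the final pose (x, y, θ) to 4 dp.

step 1: θ'=-3.3090 (R=-1.2500) → pose (-0.4157, 2.4440, -3.3090)
step 2: θ'=-3.5590 (R=-7.0000) → pose (-2.0870, 2.9471, -3.5590)
step 3: θ'=-4.3090 (R=3.0000) → pose (-0.5440, 1.3823, -4.3090)
step 4: θ'=-2.5590 (R=1.1429) → pose (-2.2239, 1.8880, -2.5590)

(-2.2239, 1.8880, -2.5590)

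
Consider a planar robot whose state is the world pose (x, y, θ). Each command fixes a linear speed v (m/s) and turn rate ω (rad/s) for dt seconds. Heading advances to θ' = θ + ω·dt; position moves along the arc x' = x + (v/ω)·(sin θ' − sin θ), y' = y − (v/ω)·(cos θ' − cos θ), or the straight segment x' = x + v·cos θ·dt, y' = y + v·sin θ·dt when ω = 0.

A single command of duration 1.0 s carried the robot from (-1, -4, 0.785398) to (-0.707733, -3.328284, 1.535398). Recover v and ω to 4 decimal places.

v = 0.7500, ω = 0.7500

Δθ = 1.535398 − 0.785398 = 0.750000
ω = Δθ/dt = 0.750000/1.0 = 0.7500
R = −Δy/(cos θ' − cos θ) = 1.0000
v = R·ω = 1.0000·0.7500 = 0.7500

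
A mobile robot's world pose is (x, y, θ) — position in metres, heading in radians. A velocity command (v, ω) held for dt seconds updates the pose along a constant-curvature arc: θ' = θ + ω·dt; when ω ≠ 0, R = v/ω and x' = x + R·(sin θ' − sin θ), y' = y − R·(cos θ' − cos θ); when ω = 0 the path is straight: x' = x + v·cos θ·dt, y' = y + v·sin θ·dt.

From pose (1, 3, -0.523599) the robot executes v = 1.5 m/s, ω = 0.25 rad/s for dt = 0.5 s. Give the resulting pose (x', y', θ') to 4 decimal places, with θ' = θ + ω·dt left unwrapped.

θ' = -0.5236 + 0.25·0.5 = -0.3986
R = v/ω = 1.5/0.25 = 6.0000
x' = 1 + 6.0000·(sin -0.3986 − sin -0.5236) = 1.6712
y' = 3 − 6.0000·(cos -0.3986 − cos -0.5236) = 2.6665

(1.6712, 2.6665, -0.3986)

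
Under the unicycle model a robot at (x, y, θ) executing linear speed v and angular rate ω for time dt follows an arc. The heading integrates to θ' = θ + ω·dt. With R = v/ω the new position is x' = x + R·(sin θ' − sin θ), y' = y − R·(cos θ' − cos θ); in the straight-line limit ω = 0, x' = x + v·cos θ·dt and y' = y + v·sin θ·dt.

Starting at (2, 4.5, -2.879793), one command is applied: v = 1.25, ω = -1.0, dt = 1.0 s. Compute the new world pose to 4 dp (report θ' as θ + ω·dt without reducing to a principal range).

(0.8353, 4.7828, -3.8798)

θ' = -2.8798 + -1.0·1.0 = -3.8798
R = v/ω = 1.25/-1.0 = -1.2500
x' = 2 + -1.2500·(sin -3.8798 − sin -2.8798) = 0.8353
y' = 4.5 − -1.2500·(cos -3.8798 − cos -2.8798) = 4.7828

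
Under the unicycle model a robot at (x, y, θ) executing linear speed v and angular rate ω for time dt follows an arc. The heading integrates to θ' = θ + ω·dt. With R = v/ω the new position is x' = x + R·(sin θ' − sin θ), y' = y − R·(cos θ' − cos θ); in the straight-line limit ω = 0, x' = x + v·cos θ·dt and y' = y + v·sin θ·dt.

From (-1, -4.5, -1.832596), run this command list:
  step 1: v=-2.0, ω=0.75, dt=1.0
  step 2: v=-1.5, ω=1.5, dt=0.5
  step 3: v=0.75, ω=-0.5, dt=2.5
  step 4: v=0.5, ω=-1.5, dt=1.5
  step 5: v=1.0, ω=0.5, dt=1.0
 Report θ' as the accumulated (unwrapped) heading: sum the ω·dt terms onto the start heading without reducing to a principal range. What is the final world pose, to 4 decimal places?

step 1: θ'=-1.0826 (R=-2.6667) → pose (-1.2207, -2.5590, -1.0826)
step 2: θ'=-0.3326 (R=-1.0000) → pose (-1.7773, -2.0829, -0.3326)
step 3: θ'=-1.5826 (R=-1.5000) → pose (-0.7672, -3.5184, -1.5826)
step 4: θ'=-3.8326 (R=-0.3333) → pose (-1.3129, -3.7713, -3.8326)
step 5: θ'=-3.3326 (R=2.0000) → pose (-2.2079, -3.3489, -3.3326)

(-2.2079, -3.3489, -3.3326)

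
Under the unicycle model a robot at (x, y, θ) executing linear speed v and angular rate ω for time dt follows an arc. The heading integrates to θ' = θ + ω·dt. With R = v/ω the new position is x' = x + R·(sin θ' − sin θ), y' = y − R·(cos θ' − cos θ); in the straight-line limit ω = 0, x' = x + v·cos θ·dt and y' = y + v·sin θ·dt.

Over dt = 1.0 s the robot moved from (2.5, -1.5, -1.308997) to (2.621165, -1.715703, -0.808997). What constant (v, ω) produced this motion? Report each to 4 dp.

Δθ = -0.808997 − -1.308997 = 0.500000
ω = Δθ/dt = 0.500000/1.0 = 0.5000
R = −Δy/(cos θ' − cos θ) = 0.5000
v = R·ω = 0.5000·0.5000 = 0.2500

v = 0.2500, ω = 0.5000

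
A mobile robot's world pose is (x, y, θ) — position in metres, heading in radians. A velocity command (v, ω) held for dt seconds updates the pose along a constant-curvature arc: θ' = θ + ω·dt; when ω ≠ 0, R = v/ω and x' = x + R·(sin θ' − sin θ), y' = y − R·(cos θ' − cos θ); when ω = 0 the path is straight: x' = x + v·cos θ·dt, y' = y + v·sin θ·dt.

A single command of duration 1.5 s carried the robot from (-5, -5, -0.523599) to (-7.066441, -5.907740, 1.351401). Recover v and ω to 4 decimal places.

v = -1.7500, ω = 1.2500

Δθ = 1.351401 − -0.523599 = 1.875000
ω = Δθ/dt = 1.875000/1.5 = 1.2500
R = Δx/(sin θ' − sin θ) = -1.4000
v = R·ω = -1.4000·1.2500 = -1.7500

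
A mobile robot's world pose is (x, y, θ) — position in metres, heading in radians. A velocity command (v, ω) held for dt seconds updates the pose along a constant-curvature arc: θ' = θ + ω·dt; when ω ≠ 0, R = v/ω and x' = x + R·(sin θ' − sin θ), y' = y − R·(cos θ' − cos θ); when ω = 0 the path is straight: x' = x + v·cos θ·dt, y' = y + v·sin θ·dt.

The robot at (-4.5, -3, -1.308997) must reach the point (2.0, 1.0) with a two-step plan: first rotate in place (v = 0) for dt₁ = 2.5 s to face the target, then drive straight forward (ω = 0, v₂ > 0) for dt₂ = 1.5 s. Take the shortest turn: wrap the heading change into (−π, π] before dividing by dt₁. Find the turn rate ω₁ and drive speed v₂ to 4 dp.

ω₁ = 0.7443, v₂ = 5.0881

heading to target = atan2(1−-3, 2−-4.5) = 0.5517
Δθ = wrap(0.5517 − -1.3090) = 1.8607; ω₁ = Δθ/dt₁ = 0.7443
distance = √((2−-4.5)² + (1−-3)²) = 7.6322; v₂ = distance/dt₂ = 5.0881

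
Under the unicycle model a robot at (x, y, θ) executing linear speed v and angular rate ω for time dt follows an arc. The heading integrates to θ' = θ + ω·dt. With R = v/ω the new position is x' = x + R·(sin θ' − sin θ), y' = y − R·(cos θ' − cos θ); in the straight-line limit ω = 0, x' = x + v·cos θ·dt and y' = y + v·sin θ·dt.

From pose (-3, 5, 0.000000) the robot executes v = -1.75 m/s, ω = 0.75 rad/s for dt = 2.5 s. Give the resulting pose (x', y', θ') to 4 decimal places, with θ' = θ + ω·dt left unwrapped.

(-5.2262, 1.9678, 1.8750)

θ' = 0.0000 + 0.75·2.5 = 1.8750
R = v/ω = -1.75/0.75 = -2.3333
x' = -3 + -2.3333·(sin 1.8750 − sin 0.0000) = -5.2262
y' = 5 − -2.3333·(cos 1.8750 − cos 0.0000) = 1.9678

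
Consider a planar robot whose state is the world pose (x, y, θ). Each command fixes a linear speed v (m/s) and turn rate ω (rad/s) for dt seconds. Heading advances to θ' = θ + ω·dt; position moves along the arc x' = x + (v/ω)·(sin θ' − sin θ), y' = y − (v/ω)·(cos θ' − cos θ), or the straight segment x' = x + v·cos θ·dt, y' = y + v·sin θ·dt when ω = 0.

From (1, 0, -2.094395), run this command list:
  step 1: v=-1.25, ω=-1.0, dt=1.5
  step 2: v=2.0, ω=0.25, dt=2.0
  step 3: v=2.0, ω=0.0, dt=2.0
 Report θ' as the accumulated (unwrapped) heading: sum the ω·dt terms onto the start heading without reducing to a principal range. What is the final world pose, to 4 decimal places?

step 1: θ'=-3.5944 (R=1.2500) → pose (2.6294, 0.4990, -3.5944)
step 2: θ'=-3.0944 (R=8.0000) → pose (-1.2479, 1.2963, -3.0944)
step 3: θ'=-3.0944 (straight) → pose (-5.2435, 1.1076, -3.0944)

(-5.2435, 1.1076, -3.0944)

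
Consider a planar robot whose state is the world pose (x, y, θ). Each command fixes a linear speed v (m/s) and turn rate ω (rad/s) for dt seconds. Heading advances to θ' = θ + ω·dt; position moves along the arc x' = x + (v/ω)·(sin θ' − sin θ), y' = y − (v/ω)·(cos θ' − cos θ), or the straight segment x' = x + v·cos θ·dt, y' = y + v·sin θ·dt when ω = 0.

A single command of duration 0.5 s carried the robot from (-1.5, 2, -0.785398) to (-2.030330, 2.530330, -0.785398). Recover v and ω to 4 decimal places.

Δθ = -0.785398 − -0.785398 = 0.000000
ω = Δθ/dt = 0.000000/0.5 = 0.0000
ω = 0 → v = (Δx·cos θ + Δy·sin θ)/dt = -1.5000

v = -1.5000, ω = 0.0000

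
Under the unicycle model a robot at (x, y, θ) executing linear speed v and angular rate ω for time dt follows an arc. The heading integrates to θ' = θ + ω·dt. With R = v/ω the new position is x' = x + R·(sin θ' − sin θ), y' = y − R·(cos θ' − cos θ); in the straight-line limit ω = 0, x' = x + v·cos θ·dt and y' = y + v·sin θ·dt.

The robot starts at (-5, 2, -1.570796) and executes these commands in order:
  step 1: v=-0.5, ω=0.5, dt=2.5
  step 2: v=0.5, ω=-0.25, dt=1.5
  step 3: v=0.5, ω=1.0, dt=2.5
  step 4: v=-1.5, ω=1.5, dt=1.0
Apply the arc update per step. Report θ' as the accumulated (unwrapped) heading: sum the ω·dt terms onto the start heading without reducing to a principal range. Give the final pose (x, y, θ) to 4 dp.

step 1: θ'=-0.3208 (R=-1.0000) → pose (-5.6847, 2.9490, -0.3208)
step 2: θ'=-0.6958 (R=-2.0000) → pose (-5.0333, 2.5861, -0.6958)
step 3: θ'=1.8042 (R=0.5000) → pose (-4.2264, 3.0855, 1.8042)
step 4: θ'=3.3042 (R=-1.0000) → pose (-3.0916, 2.3300, 3.3042)

(-3.0916, 2.3300, 3.3042)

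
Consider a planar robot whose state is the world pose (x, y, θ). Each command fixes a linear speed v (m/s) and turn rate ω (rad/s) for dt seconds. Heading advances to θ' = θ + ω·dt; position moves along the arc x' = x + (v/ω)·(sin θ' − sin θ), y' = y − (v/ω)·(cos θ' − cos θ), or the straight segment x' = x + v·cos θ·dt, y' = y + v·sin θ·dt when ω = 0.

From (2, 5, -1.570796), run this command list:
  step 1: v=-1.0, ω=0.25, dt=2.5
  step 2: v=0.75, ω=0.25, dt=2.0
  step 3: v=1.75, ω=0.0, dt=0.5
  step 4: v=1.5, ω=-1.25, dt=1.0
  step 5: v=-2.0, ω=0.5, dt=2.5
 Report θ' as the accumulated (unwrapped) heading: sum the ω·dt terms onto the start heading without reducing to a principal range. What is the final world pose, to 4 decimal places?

step 1: θ'=-0.9458 (R=-4.0000) → pose (1.2439, 7.3404, -0.9458)
step 2: θ'=-0.4458 (R=3.0000) → pose (2.3832, 6.3889, -0.4458)
step 3: θ'=-0.4458 (straight) → pose (3.1727, 6.0116, -0.4458)
step 4: θ'=-1.6958 (R=-1.2000) → pose (3.8459, 4.7793, -1.6958)
step 5: θ'=-0.4458 (R=-4.0000) → pose (1.6018, 8.8870, -0.4458)

(1.6018, 8.8870, -0.4458)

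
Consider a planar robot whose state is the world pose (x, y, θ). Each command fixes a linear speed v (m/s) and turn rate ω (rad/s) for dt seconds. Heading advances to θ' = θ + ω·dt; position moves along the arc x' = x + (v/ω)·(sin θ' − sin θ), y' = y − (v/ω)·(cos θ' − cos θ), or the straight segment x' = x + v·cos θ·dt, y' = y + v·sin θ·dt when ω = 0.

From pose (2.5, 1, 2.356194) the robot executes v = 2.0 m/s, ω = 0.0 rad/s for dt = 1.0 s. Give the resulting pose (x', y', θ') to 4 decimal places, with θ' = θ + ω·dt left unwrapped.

(1.0858, 2.4142, 2.3562)

θ' = 2.3562 + 0.0·1.0 = 2.3562
ω = 0 → straight: x' = 2.5 + 2.0·cos(2.3562)·1.0 = 1.0858
y' = 1 + 2.0·sin(2.3562)·1.0 = 2.4142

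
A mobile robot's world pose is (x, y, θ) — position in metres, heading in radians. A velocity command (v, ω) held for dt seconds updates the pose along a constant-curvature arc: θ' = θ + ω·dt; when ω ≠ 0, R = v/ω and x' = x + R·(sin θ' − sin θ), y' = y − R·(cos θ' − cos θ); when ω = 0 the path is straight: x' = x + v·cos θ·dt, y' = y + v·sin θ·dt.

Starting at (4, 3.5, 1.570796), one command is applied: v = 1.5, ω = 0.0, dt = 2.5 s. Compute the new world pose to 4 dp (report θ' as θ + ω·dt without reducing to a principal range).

(4.0000, 7.2500, 1.5708)

θ' = 1.5708 + 0.0·2.5 = 1.5708
ω = 0 → straight: x' = 4 + 1.5·cos(1.5708)·2.5 = 4.0000
y' = 3.5 + 1.5·sin(1.5708)·2.5 = 7.2500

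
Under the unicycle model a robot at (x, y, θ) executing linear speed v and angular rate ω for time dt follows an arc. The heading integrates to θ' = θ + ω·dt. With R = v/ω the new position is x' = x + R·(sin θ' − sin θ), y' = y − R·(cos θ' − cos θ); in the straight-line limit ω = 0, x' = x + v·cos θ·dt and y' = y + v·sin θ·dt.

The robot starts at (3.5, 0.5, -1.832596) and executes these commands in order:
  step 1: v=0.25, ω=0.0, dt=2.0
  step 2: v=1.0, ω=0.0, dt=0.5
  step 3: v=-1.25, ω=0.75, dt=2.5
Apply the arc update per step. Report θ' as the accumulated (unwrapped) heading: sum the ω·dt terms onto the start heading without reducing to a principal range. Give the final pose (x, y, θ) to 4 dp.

(1.5607, 1.6306, 0.0424)

step 1: θ'=-1.8326 (straight) → pose (3.3706, 0.0170, -1.8326)
step 2: θ'=-1.8326 (straight) → pose (3.2412, -0.4659, -1.8326)
step 3: θ'=0.0424 (R=-1.6667) → pose (1.5607, 1.6306, 0.0424)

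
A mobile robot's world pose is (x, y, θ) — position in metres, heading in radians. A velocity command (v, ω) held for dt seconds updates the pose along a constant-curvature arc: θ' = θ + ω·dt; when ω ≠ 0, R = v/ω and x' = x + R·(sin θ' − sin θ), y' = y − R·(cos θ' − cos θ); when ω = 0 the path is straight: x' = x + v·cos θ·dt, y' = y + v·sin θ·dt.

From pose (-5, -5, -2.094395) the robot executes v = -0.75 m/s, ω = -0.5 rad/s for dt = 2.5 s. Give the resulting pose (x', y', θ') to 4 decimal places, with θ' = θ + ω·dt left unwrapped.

(-3.3988, -4.2807, -3.3444)

θ' = -2.0944 + -0.5·2.5 = -3.3444
R = v/ω = -0.75/-0.5 = 1.5000
x' = -5 + 1.5000·(sin -3.3444 − sin -2.0944) = -3.3988
y' = -5 − 1.5000·(cos -3.3444 − cos -2.0944) = -4.2807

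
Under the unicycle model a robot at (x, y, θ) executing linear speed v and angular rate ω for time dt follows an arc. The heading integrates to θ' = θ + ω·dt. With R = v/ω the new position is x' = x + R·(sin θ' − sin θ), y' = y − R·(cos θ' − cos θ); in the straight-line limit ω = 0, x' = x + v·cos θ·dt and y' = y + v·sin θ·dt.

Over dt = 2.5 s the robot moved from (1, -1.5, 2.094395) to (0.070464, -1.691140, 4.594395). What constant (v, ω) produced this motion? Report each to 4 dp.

Δθ = 4.594395 − 2.094395 = 2.500000
ω = Δθ/dt = 2.500000/2.5 = 1.0000
R = Δx/(sin θ' − sin θ) = 0.5000
v = R·ω = 0.5000·1.0000 = 0.5000

v = 0.5000, ω = 1.0000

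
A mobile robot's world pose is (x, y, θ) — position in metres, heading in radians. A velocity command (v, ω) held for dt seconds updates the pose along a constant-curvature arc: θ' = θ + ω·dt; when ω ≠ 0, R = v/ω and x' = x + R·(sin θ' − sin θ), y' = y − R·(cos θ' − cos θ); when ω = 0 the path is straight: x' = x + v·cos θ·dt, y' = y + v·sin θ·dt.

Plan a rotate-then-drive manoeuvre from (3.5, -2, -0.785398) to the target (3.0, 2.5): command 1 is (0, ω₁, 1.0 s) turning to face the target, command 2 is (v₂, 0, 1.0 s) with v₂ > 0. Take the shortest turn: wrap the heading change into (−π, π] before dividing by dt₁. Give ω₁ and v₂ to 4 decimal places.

ω₁ = 2.4669, v₂ = 4.5277

heading to target = atan2(2.5−-2, 3−3.5) = 1.6815
Δθ = wrap(1.6815 − -0.7854) = 2.4669; ω₁ = Δθ/dt₁ = 2.4669
distance = √((3−3.5)² + (2.5−-2)²) = 4.5277; v₂ = distance/dt₂ = 4.5277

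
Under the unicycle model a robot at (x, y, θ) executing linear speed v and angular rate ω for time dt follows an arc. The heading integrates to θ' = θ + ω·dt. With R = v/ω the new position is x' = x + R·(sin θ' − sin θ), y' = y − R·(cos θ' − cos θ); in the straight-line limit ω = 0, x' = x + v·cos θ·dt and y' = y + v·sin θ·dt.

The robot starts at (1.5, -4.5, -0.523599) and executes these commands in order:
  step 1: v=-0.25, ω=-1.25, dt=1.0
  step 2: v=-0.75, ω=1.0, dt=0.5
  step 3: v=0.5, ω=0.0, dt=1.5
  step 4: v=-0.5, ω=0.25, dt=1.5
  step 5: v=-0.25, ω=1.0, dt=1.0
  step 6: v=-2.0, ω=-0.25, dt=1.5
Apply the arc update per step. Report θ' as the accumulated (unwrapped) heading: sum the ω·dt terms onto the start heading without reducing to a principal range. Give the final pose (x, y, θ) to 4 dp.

step 1: θ'=-1.7736 (R=0.2000) → pose (1.4041, -4.2865, -1.7736)
step 2: θ'=-1.2736 (R=-0.7500) → pose (1.3866, -3.9158, -1.2736)
step 3: θ'=-1.2736 (straight) → pose (1.6062, -4.6329, -1.2736)
step 4: θ'=-0.8986 (R=-2.0000) → pose (1.2588, -3.9732, -0.8986)
step 5: θ'=0.1014 (R=-0.2500) → pose (1.0379, -3.8802, 0.1014)
step 6: θ'=-0.2736 (R=8.0000) → pose (-1.9335, -3.6237, -0.2736)

(-1.9335, -3.6237, -0.2736)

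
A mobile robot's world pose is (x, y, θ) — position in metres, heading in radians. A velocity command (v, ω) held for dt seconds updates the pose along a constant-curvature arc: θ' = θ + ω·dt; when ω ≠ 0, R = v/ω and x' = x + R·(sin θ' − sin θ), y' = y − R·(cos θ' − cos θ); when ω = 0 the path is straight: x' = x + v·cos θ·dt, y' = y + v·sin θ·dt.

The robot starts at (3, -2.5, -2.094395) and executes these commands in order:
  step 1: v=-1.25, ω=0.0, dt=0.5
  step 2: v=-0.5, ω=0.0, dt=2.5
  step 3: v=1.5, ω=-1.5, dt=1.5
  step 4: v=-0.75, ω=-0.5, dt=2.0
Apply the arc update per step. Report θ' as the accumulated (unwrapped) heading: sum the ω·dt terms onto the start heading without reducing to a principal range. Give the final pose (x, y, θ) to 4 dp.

step 1: θ'=-2.0944 (straight) → pose (3.3125, -1.9587, -2.0944)
step 2: θ'=-2.0944 (straight) → pose (3.9375, -0.8762, -2.0944)
step 3: θ'=-4.3444 (R=-1.0000) → pose (2.1384, -0.7359, -4.3444)
step 4: θ'=-5.3444 (R=1.5000) → pose (1.9491, -2.1617, -5.3444)

(1.9491, -2.1617, -5.3444)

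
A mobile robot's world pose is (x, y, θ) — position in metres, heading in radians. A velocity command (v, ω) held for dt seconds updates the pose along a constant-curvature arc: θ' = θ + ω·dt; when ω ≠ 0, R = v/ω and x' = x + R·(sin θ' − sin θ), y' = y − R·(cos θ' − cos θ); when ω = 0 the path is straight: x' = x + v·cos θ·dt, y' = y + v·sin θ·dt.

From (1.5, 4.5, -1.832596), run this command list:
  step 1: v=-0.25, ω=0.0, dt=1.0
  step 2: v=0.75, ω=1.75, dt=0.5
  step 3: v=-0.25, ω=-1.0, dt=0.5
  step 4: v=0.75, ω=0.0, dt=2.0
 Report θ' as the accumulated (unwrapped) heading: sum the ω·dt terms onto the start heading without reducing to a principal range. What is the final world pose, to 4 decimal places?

step 1: θ'=-1.8326 (straight) → pose (1.5647, 4.7415, -1.8326)
step 2: θ'=-0.9576 (R=0.4286) → pose (1.6282, 4.3839, -0.9576)
step 3: θ'=-1.4576 (R=0.2500) → pose (1.5842, 4.4996, -1.4576)
step 4: θ'=-1.4576 (straight) → pose (1.7537, 3.0092, -1.4576)

(1.7537, 3.0092, -1.4576)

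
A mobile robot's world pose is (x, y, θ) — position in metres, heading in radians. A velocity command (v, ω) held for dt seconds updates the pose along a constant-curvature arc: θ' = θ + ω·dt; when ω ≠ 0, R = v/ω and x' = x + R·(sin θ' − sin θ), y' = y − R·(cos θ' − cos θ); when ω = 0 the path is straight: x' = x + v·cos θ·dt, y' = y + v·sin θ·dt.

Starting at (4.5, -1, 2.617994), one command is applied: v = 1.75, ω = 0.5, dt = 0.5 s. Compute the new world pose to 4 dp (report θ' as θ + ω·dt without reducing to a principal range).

θ' = 2.6180 + 0.5·0.5 = 2.8680
R = v/ω = 1.75/0.5 = 3.5000
x' = 4.5 + 3.5000·(sin 2.8680 − sin 2.6180) = 3.6957
y' = -1 − 3.5000·(cos 2.8680 − cos 2.6180) = -0.6613

(3.6957, -0.6613, 2.8680)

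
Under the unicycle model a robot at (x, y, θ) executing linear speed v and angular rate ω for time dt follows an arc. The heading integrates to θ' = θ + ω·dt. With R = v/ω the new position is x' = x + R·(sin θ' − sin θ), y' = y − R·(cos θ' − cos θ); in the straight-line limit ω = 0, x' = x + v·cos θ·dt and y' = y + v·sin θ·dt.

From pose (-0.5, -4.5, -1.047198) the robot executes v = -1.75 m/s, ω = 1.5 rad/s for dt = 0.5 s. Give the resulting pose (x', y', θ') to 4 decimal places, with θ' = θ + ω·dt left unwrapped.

(-1.1687, -3.9678, -0.2972)

θ' = -1.0472 + 1.5·0.5 = -0.2972
R = v/ω = -1.75/1.5 = -1.1667
x' = -0.5 + -1.1667·(sin -0.2972 − sin -1.0472) = -1.1687
y' = -4.5 − -1.1667·(cos -0.2972 − cos -1.0472) = -3.9678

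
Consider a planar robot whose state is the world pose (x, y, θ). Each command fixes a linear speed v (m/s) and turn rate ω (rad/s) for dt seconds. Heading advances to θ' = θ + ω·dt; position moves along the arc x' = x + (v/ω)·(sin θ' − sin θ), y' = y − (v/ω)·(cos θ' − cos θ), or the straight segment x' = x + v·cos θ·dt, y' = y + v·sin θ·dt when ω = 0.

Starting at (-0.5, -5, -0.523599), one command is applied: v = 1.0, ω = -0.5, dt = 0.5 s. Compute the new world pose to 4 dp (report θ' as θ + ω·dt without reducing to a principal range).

θ' = -0.5236 + -0.5·0.5 = -0.7736
R = v/ω = 1.0/-0.5 = -2.0000
x' = -0.5 + -2.0000·(sin -0.7736 − sin -0.5236) = -0.1026
y' = -5 − -2.0000·(cos -0.7736 − cos -0.5236) = -5.3012

(-0.1026, -5.3012, -0.7736)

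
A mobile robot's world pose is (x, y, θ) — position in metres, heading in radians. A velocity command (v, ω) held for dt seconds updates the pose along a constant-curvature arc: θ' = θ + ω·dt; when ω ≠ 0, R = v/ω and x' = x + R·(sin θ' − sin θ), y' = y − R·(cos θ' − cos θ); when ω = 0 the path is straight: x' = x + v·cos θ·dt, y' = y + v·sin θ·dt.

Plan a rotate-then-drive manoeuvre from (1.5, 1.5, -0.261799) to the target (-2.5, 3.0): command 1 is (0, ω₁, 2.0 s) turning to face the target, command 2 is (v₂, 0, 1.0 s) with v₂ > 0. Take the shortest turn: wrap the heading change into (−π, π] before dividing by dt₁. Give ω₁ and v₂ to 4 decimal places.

ω₁ = 1.5223, v₂ = 4.2720

heading to target = atan2(3−1.5, -2.5−1.5) = 2.7828
Δθ = wrap(2.7828 − -0.2618) = 3.0446; ω₁ = Δθ/dt₁ = 1.5223
distance = √((-2.5−1.5)² + (3−1.5)²) = 4.2720; v₂ = distance/dt₂ = 4.2720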